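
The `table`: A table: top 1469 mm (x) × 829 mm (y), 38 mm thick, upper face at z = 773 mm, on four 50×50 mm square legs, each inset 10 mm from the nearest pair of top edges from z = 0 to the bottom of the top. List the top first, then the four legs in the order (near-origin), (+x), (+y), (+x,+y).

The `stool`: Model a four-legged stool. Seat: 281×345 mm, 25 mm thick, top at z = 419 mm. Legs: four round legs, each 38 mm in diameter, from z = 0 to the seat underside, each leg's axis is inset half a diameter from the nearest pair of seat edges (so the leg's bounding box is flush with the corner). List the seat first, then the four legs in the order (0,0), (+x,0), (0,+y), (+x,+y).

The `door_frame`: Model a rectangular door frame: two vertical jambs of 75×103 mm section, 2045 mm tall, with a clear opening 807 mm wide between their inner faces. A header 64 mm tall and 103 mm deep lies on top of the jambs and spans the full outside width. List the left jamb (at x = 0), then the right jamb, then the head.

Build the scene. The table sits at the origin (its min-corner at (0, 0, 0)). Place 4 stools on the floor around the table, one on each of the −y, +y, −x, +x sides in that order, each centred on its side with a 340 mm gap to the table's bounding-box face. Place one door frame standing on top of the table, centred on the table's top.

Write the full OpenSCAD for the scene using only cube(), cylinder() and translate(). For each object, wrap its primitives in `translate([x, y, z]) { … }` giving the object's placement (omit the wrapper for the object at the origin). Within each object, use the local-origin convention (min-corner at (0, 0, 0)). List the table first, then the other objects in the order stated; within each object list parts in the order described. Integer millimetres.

translate([0, 0, 735]) cube([1469, 829, 38]);
translate([10, 10, 0]) cube([50, 50, 735]);
translate([1409, 10, 0]) cube([50, 50, 735]);
translate([10, 769, 0]) cube([50, 50, 735]);
translate([1409, 769, 0]) cube([50, 50, 735]);
translate([594, -685, 0]) {
  translate([0, 0, 394]) cube([281, 345, 25]);
  translate([19, 19, 0]) cylinder(h = 394, r = 19);
  translate([262, 19, 0]) cylinder(h = 394, r = 19);
  translate([19, 326, 0]) cylinder(h = 394, r = 19);
  translate([262, 326, 0]) cylinder(h = 394, r = 19);
}
translate([594, 1169, 0]) {
  translate([0, 0, 394]) cube([281, 345, 25]);
  translate([19, 19, 0]) cylinder(h = 394, r = 19);
  translate([262, 19, 0]) cylinder(h = 394, r = 19);
  translate([19, 326, 0]) cylinder(h = 394, r = 19);
  translate([262, 326, 0]) cylinder(h = 394, r = 19);
}
translate([-621, 242, 0]) {
  translate([0, 0, 394]) cube([281, 345, 25]);
  translate([19, 19, 0]) cylinder(h = 394, r = 19);
  translate([262, 19, 0]) cylinder(h = 394, r = 19);
  translate([19, 326, 0]) cylinder(h = 394, r = 19);
  translate([262, 326, 0]) cylinder(h = 394, r = 19);
}
translate([1809, 242, 0]) {
  translate([0, 0, 394]) cube([281, 345, 25]);
  translate([19, 19, 0]) cylinder(h = 394, r = 19);
  translate([262, 19, 0]) cylinder(h = 394, r = 19);
  translate([19, 326, 0]) cylinder(h = 394, r = 19);
  translate([262, 326, 0]) cylinder(h = 394, r = 19);
}
translate([256, 363, 773]) {
  cube([75, 103, 2045]);
  translate([882, 0, 0]) cube([75, 103, 2045]);
  translate([0, 0, 2045]) cube([957, 103, 64]);
}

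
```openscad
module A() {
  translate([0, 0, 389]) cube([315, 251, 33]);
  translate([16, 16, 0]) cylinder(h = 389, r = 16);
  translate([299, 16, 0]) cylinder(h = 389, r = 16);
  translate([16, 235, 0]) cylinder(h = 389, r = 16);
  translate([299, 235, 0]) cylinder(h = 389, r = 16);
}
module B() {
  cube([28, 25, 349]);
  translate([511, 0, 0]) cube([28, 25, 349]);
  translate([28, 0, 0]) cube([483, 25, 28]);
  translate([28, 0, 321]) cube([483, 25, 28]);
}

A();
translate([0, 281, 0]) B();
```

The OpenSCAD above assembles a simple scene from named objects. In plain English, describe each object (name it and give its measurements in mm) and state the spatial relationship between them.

A is a four-legged stool. The seat is a 315×251×33 mm slab whose top surface is at z = 422 mm; four round legs, each 32 mm in diameter, run from the floor (z = 0) to the underside of the seat, each leg's axis is inset half a diameter from the nearest pair of seat edges (so the leg's bounding box is flush with the corner).

B is a picture frame with a 483×293 mm rectangular opening (x by z) and a uniform 28 mm border on every side. Frame depth is 25 mm along y. It is built from two vertical stiles running the full outside height and two horizontal rails spanning the gap between the stiles.

The picture frame is on the floor beside the stool on its +y side.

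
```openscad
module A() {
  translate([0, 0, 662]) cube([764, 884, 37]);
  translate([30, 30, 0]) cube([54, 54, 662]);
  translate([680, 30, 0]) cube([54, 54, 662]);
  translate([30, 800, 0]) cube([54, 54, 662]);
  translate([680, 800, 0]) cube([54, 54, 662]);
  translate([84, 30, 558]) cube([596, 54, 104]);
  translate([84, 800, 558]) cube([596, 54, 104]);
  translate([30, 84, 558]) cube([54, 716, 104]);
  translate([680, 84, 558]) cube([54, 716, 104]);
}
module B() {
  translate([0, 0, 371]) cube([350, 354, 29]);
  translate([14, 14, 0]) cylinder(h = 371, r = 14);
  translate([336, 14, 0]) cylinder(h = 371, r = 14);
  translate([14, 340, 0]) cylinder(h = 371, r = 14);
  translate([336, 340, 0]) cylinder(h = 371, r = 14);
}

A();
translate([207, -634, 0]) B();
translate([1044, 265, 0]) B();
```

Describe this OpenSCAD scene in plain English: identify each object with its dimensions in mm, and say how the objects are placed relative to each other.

A is a table: top 764 mm (x) × 884 mm (y), 37 mm thick, upper face at z = 699 mm, on four 54×54 mm square legs, each inset 30 mm from the nearest pair of top edges, running from z = 0 to the bottom of the top. Four apron rails, 54 mm thick and 104 mm tall, run between adjacent legs with their top edges flush with the underside of the top and their outer faces flush with the legs' outer faces.

B is a simple wooden stool: a rectangular seat 350 mm (x) by 354 mm (y), 29 mm thick, top face at z = 400 mm, on four round legs, each 28 mm in diameter. The legs rest on z = 0, each leg's axis is inset half a diameter from the nearest pair of seat edges (so the leg's bounding box is flush with the corner).

Two stools sit around the table at the −y, +x sides.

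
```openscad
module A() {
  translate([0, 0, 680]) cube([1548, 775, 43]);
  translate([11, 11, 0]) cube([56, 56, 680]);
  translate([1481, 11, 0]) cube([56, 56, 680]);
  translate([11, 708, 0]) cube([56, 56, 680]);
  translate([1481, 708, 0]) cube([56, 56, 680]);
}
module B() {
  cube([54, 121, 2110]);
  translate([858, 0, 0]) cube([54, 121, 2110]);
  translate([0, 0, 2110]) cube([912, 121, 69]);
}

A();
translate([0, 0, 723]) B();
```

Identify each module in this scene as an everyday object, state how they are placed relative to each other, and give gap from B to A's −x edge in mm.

The door frame's min-x is at 0; the table's min-x is 0; gap = 0 mm.

A is a table. B is a door frame. The door frame is on top of the table. The gap from the door frame to the table's −x edge is 0 mm.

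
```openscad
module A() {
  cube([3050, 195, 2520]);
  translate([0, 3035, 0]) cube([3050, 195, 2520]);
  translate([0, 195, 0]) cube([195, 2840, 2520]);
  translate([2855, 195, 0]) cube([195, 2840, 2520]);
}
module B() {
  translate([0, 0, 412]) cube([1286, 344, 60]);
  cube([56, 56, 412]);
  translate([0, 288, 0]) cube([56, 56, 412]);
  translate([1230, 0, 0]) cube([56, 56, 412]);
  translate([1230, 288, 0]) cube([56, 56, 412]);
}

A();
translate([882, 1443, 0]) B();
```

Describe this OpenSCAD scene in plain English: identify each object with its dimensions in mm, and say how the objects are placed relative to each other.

A is the wall frame of a small rectangular building: four walls, each 2520 mm tall and 195 mm thick, enclosing a footprint 3050 mm (x) by 3230 mm (y) outside-to-outside, with no floor or roof. The front and back walls (the −y and +y sides) span the full width; the two side walls fit between them.

B is a long wooden bench with a 1286 mm (x) × 344 mm (y) seat, 60 mm thick, its top surface 472 mm above the floor. Four 56 mm square legs at the seat corners, flush with the edges, run from z = 0 to the seat underside.

The bench sits inside the house frame, centred.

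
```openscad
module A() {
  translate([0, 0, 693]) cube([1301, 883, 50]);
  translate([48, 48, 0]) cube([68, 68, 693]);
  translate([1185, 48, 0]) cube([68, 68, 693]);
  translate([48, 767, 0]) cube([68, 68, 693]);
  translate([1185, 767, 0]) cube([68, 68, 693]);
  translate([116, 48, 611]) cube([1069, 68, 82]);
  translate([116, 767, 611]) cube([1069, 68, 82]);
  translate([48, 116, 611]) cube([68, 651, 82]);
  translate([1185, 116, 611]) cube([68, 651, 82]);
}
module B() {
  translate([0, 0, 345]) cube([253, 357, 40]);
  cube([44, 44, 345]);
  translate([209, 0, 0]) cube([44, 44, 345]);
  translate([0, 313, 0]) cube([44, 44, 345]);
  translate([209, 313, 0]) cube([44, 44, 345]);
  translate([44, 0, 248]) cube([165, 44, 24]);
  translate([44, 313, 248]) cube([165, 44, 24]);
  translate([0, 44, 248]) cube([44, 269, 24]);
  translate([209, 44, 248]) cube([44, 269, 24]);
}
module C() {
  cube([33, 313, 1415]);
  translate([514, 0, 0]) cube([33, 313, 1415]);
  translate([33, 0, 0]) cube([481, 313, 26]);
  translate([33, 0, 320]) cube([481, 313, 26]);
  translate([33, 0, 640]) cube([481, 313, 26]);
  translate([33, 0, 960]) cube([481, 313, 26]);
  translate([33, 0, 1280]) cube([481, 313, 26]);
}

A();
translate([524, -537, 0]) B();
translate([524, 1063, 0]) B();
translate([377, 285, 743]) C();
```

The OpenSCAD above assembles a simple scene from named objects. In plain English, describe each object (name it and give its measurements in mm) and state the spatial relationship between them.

A is a table: top 1301 mm (x) × 883 mm (y), 50 mm thick, upper face at z = 743 mm, on four 68×68 mm square legs, each inset 48 mm from the nearest pair of top edges, running from z = 0 to the bottom of the top. Four apron rails, 68 mm thick and 82 mm tall, run between adjacent legs with their top edges flush with the underside of the top and their outer faces flush with the legs' outer faces.

B is a four-legged stool. The seat is 253×357 mm, 40 mm thick, top at z = 385 mm. It stands on four square legs, each 44×44 mm in cross-section, from z = 0 to the seat underside, each flush with a corner of the seat. Four stretchers, 44 mm wide and 24 mm tall, connect adjacent legs with their undersides at z = 248 mm, each running between the inner faces of the legs it joins and aligned with the legs' outer faces on the other axis.

C is an open bookshelf. Two side panels, each 33 mm thick, 313 mm deep and 1415 mm tall, stand 547 mm apart (outside-to-outside). Between them sit 5 shelves, each 26 mm thick and 313 mm deep, spanning the full gap between the sides. The bottom shelf rests on the floor (its underside at z = 0) and the clear gap between one shelf's top and the next shelf's underside is 294 mm.

Two stools sit around the table at the −y, +y sides. The bookshelf is on top of the table, centred.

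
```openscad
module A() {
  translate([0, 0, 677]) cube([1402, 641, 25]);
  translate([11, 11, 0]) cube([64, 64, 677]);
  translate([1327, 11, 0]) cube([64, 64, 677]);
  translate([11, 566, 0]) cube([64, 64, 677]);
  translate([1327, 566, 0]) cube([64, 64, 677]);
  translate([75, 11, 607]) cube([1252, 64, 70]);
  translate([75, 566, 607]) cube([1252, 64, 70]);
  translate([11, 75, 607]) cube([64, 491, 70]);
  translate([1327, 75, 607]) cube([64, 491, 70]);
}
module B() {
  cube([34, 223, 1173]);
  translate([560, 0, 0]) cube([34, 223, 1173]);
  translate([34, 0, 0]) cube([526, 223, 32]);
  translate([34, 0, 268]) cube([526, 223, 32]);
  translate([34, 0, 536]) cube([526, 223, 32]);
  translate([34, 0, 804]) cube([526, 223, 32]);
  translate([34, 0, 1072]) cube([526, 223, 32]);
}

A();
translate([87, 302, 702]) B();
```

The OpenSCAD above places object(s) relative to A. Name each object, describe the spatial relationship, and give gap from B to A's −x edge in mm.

The bookshelf's min-x is at 87; the table's min-x is 0; gap = 87 mm.

A is a table. B is a bookshelf. The bookshelf is on top of the table. The gap from the bookshelf to the table's −x edge is 87 mm.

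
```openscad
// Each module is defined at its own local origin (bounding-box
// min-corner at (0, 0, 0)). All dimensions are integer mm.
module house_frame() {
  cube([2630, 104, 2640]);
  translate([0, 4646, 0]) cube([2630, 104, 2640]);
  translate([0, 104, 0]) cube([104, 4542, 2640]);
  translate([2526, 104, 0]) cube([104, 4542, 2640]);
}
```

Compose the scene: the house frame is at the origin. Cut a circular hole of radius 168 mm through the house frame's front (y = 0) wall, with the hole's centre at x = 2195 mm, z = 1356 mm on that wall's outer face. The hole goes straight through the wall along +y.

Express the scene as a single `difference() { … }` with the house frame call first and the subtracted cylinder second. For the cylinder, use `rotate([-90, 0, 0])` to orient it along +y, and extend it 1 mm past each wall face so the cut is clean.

difference() {
  house_frame();
  translate([2195, -1, 1356]) rotate([-90, 0, 0]) cylinder(h = 106, r = 168);
}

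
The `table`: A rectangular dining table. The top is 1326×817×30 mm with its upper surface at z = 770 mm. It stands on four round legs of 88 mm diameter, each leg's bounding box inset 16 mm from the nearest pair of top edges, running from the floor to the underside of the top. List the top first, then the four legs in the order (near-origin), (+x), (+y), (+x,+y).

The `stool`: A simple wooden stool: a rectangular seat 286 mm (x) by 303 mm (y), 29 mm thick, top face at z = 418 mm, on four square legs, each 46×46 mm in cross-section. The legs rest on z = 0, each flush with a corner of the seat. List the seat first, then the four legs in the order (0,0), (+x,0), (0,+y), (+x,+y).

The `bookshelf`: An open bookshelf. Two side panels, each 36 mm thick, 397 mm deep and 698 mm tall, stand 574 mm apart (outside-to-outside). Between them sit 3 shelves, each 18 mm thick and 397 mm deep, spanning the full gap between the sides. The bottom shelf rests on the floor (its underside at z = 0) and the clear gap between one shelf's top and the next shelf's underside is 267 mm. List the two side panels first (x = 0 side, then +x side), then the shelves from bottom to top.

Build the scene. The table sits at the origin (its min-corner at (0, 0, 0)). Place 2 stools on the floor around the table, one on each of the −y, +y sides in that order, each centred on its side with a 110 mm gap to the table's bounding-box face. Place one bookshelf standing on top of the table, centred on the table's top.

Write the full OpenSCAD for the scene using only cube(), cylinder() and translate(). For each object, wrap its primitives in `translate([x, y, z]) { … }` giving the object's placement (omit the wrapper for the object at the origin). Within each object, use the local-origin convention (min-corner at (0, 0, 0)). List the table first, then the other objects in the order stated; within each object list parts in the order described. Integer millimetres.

translate([0, 0, 740]) cube([1326, 817, 30]);
translate([60, 60, 0]) cylinder(h = 740, r = 44);
translate([1266, 60, 0]) cylinder(h = 740, r = 44);
translate([60, 757, 0]) cylinder(h = 740, r = 44);
translate([1266, 757, 0]) cylinder(h = 740, r = 44);
translate([520, -413, 0]) {
  translate([0, 0, 389]) cube([286, 303, 29]);
  cube([46, 46, 389]);
  translate([240, 0, 0]) cube([46, 46, 389]);
  translate([0, 257, 0]) cube([46, 46, 389]);
  translate([240, 257, 0]) cube([46, 46, 389]);
}
translate([520, 927, 0]) {
  translate([0, 0, 389]) cube([286, 303, 29]);
  cube([46, 46, 389]);
  translate([240, 0, 0]) cube([46, 46, 389]);
  translate([0, 257, 0]) cube([46, 46, 389]);
  translate([240, 257, 0]) cube([46, 46, 389]);
}
translate([376, 210, 770]) {
  cube([36, 397, 698]);
  translate([538, 0, 0]) cube([36, 397, 698]);
  translate([36, 0, 0]) cube([502, 397, 18]);
  translate([36, 0, 285]) cube([502, 397, 18]);
  translate([36, 0, 570]) cube([502, 397, 18]);
}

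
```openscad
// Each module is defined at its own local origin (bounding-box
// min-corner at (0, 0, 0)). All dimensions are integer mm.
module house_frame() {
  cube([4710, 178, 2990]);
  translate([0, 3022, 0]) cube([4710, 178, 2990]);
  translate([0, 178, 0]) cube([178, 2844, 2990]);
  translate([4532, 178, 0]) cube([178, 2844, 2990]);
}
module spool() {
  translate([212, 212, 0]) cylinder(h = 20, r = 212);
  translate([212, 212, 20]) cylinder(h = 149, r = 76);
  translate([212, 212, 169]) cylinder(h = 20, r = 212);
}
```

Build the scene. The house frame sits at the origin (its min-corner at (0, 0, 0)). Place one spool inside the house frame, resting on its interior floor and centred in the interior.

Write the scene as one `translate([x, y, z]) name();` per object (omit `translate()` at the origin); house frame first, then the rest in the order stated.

house_frame();
translate([2143, 1388, 0]) spool();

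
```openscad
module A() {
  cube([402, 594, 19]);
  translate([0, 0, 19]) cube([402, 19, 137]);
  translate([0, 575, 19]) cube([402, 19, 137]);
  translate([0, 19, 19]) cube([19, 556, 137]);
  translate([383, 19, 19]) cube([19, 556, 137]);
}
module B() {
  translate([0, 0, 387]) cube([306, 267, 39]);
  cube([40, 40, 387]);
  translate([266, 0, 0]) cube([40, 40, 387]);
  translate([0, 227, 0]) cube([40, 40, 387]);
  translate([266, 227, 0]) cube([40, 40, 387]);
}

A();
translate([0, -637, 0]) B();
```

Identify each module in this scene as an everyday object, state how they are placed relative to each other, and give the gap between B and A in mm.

The stool's nearest face is 370 mm from the open box's −y face.

A is an open box. B is a stool. The stool is on the floor beside the open box on its −y side. The gap between the stool and the open box is 370 mm.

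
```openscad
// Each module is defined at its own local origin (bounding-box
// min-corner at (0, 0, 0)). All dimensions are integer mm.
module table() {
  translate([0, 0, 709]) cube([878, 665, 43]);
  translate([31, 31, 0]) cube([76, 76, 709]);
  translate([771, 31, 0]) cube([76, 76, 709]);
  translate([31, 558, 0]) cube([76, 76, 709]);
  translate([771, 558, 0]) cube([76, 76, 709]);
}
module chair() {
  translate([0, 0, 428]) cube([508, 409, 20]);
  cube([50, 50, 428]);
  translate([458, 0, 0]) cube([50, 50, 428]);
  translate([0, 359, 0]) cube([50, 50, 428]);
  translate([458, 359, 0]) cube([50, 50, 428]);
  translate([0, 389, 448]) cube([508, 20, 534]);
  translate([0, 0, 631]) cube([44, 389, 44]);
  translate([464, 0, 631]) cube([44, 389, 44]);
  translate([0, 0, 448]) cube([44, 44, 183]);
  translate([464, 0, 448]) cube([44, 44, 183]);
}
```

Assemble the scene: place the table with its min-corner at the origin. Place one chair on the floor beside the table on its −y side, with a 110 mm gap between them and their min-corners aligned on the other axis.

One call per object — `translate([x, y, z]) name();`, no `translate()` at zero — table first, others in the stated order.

table();
translate([0, -519, 0]) chair();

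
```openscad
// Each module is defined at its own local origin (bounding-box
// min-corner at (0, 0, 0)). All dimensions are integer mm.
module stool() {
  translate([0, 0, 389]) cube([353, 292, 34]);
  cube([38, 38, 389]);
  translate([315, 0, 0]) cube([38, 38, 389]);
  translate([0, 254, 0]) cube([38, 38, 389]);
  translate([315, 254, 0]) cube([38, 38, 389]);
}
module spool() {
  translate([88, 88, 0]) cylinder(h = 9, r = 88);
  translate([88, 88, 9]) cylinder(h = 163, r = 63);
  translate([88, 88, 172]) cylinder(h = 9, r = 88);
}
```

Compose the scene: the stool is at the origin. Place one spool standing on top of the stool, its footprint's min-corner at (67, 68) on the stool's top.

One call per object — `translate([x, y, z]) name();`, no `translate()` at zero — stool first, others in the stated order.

stool();
translate([67, 68, 423]) spool();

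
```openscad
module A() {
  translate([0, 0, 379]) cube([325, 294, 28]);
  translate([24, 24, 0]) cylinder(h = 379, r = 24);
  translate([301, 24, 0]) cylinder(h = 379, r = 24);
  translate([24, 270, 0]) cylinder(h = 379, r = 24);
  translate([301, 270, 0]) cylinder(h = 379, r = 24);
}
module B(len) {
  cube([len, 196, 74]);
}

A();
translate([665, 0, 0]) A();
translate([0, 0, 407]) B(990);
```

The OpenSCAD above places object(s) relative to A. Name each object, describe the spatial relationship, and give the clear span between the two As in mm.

A is a stool. B is a beam. A beam spans the tops of two stools. The clear span between the two stools is 340 mm.

Second stool starts at x = 665; first ends at x = 325; clear span = 665 − 325 = 340 mm.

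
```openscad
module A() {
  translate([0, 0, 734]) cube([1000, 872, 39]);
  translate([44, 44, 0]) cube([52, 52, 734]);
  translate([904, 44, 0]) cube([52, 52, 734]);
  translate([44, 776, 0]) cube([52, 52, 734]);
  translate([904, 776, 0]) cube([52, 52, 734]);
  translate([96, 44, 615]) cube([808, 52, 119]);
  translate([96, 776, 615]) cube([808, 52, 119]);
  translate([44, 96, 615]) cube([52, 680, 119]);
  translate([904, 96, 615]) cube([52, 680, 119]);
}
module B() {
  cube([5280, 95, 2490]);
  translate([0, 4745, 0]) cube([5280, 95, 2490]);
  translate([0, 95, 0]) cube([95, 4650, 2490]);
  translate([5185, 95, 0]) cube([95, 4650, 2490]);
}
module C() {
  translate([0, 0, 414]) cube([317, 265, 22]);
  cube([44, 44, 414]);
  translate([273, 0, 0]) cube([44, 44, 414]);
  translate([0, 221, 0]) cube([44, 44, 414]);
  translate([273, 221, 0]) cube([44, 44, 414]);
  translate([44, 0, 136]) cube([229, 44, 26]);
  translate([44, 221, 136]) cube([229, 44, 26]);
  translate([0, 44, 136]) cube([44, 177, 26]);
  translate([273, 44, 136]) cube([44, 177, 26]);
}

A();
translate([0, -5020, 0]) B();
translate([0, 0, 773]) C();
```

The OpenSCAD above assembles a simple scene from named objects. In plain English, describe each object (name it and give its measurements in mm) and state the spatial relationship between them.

A is a table: top 1000 mm (x) × 872 mm (y), 39 mm thick, upper face at z = 773 mm, on four 52×52 mm square legs, each inset 44 mm from the nearest pair of top edges, running from z = 0 to the bottom of the top. Four apron rails, 52 mm thick and 119 mm tall, run between adjacent legs with their top edges flush with the underside of the top and their outer faces flush with the legs' outer faces.

B is the wall frame of a small rectangular building: four walls, each 2490 mm tall and 95 mm thick, enclosing a footprint 5280 mm (x) by 4840 mm (y) outside-to-outside, with no floor or roof. The front and back walls (the −y and +y sides) span the full width; the two side walls fit between them.

C is a four-legged stool. The seat is 317×265 mm, 22 mm thick, top at z = 436 mm. It stands on four square legs, each 44×44 mm in cross-section, from z = 0 to the seat underside, each flush with a corner of the seat. Four stretchers, 44 mm wide and 26 mm tall, connect adjacent legs with their undersides at z = 136 mm, each running between the inner faces of the legs it joins and aligned with the legs' outer faces on the other axis.

The house frame is on the floor beside the table on its −y side. The stool is on top of the table.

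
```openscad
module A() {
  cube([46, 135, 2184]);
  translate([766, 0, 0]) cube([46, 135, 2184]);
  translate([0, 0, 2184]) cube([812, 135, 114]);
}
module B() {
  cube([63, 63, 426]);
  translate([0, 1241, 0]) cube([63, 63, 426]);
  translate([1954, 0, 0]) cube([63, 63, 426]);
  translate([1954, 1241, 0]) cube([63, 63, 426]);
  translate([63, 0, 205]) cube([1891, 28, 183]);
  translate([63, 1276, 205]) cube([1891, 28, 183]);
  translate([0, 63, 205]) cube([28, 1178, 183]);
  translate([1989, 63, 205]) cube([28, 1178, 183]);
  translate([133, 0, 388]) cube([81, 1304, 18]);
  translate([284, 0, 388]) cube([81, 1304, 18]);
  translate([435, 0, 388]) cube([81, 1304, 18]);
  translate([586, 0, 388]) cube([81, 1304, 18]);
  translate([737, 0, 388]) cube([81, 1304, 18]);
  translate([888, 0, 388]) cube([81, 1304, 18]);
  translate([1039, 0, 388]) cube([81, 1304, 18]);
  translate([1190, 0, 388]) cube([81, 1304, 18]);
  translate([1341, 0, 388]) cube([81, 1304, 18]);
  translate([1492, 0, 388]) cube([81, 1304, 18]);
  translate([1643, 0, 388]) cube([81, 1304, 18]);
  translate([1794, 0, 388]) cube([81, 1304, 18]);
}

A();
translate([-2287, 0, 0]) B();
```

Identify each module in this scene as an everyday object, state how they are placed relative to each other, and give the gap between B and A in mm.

The bed frame's nearest face is 270 mm from the door frame's −x face.

A is a door frame. B is a bed frame. The bed frame is on the floor beside the door frame on its −x side. The gap between the bed frame and the door frame is 270 mm.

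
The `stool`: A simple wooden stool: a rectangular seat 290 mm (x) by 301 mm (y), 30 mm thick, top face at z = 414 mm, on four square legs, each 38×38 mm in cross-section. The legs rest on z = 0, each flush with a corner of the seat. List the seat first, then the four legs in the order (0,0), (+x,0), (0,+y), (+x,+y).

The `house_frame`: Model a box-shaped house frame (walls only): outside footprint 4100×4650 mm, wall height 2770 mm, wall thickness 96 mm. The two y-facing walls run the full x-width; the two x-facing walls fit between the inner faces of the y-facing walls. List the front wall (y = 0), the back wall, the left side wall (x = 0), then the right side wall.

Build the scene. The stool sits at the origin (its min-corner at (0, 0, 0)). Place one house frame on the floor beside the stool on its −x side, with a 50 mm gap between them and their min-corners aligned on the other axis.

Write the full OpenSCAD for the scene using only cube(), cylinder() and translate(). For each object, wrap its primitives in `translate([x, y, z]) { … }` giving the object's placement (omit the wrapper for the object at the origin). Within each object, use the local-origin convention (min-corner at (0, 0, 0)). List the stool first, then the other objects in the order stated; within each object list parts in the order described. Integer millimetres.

translate([0, 0, 384]) cube([290, 301, 30]);
cube([38, 38, 384]);
translate([252, 0, 0]) cube([38, 38, 384]);
translate([0, 263, 0]) cube([38, 38, 384]);
translate([252, 263, 0]) cube([38, 38, 384]);
translate([-4150, 0, 0]) {
  cube([4100, 96, 2770]);
  translate([0, 4554, 0]) cube([4100, 96, 2770]);
  translate([0, 96, 0]) cube([96, 4458, 2770]);
  translate([4004, 96, 0]) cube([96, 4458, 2770]);
}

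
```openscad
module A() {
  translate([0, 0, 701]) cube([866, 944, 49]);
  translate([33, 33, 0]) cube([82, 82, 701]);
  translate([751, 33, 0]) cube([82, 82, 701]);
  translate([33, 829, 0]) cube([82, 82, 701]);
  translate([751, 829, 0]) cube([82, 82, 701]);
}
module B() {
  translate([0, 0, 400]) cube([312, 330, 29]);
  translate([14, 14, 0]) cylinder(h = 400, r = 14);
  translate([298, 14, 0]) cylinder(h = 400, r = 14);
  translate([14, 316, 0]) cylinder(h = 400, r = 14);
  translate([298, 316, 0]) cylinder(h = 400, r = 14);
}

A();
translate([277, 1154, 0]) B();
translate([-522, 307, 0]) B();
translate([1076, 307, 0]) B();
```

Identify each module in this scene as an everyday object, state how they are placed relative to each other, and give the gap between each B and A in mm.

A is a table. B is a stool. Three stools sit around the table at the +y, −x, +x sides. The gap between each stool and the table is 210 mm.

Each stool's nearest face is 210 mm from the table's bounding box.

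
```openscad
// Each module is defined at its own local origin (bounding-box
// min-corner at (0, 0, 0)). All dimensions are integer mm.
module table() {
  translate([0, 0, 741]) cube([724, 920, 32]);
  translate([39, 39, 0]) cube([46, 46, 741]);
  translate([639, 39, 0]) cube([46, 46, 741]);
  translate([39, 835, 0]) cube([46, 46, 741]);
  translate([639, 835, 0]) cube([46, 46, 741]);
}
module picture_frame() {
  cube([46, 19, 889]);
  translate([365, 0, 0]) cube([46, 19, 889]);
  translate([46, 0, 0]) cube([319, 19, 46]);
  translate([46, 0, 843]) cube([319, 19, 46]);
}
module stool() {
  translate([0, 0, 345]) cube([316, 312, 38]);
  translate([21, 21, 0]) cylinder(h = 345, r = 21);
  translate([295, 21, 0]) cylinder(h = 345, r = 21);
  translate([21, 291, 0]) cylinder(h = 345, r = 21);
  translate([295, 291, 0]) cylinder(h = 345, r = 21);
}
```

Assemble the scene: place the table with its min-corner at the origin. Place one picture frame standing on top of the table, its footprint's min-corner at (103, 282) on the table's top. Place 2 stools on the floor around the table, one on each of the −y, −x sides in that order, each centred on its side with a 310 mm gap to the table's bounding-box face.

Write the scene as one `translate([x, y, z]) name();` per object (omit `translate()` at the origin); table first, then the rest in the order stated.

table();
translate([103, 282, 773]) picture_frame();
translate([204, -622, 0]) stool();
translate([-626, 304, 0]) stool();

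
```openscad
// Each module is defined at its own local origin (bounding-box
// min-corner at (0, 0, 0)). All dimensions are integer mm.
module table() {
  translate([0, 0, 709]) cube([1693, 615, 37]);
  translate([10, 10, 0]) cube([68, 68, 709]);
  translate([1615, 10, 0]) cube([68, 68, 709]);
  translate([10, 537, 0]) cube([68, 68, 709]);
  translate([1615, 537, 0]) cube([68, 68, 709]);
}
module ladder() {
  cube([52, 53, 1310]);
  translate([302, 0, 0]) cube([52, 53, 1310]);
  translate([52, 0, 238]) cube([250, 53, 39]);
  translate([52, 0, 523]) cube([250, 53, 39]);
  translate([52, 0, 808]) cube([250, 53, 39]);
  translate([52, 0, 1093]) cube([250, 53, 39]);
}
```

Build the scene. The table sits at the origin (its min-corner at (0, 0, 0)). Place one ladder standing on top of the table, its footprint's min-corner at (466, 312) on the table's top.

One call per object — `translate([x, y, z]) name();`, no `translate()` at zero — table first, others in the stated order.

table();
translate([466, 312, 746]) ladder();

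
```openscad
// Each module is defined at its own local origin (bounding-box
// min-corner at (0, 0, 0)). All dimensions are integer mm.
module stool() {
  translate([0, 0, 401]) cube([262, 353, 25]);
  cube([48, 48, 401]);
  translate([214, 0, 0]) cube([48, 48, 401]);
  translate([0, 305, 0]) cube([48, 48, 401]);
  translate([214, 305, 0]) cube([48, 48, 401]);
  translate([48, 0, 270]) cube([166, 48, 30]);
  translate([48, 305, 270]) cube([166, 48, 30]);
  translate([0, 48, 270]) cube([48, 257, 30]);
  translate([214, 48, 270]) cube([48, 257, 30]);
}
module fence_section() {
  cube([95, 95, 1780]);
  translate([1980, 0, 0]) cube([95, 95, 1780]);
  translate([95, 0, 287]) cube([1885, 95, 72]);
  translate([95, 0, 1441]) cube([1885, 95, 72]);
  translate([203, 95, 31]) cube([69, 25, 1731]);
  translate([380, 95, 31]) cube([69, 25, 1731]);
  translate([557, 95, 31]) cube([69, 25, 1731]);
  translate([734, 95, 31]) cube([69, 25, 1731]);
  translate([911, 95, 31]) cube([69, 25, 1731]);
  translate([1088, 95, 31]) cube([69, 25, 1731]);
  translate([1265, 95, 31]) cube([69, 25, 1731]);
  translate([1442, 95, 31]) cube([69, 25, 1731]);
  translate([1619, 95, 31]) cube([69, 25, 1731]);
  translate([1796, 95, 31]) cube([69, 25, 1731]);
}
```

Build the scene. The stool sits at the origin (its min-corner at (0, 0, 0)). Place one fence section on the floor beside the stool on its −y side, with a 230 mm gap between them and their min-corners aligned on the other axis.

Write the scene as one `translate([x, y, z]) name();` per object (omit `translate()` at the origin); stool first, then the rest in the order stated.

stool();
translate([0, -350, 0]) fence_section();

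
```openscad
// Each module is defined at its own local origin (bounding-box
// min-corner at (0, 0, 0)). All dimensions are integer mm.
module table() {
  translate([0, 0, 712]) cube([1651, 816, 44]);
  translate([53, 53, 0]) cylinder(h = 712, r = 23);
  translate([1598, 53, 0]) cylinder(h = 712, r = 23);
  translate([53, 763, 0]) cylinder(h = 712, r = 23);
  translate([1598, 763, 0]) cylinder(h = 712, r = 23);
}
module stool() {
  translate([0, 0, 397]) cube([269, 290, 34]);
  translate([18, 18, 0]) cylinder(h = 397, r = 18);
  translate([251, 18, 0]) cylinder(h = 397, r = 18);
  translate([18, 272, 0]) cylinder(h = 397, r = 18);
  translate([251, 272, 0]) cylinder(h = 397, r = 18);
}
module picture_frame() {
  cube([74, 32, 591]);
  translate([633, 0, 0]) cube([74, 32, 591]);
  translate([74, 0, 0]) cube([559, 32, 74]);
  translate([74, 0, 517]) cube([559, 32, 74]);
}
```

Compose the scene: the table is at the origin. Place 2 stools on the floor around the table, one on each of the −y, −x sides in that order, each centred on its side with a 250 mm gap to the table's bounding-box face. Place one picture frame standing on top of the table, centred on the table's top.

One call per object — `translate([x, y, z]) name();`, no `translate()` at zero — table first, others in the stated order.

table();
translate([691, -540, 0]) stool();
translate([-519, 263, 0]) stool();
translate([472, 392, 756]) picture_frame();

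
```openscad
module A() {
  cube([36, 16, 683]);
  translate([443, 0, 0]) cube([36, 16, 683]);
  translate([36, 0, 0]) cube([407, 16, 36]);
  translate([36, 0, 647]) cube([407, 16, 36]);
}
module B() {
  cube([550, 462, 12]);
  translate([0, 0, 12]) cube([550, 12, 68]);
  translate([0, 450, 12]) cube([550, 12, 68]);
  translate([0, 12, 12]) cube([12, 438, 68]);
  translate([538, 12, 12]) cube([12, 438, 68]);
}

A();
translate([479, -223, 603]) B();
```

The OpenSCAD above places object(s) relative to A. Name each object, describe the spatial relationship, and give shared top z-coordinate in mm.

Both tops at z = 683 mm.

A is a picture frame. B is an open box. The open box is beside the picture frame with their tops flush at z = 683. The shared top z-coordinate is 683 mm.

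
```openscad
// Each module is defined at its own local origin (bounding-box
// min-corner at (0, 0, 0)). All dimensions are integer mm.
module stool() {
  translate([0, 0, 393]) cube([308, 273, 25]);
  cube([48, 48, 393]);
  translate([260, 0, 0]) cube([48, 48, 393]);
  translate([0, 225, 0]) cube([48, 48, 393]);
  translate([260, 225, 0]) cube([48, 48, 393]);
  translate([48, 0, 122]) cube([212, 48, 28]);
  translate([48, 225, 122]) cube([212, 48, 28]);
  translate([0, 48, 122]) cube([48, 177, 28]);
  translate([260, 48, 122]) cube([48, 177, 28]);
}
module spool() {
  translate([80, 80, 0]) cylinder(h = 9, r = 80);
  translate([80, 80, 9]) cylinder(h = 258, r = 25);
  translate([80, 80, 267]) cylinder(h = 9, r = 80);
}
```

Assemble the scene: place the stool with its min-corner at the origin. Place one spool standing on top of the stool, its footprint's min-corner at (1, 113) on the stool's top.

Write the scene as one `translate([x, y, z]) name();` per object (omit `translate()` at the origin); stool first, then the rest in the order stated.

stool();
translate([1, 113, 418]) spool();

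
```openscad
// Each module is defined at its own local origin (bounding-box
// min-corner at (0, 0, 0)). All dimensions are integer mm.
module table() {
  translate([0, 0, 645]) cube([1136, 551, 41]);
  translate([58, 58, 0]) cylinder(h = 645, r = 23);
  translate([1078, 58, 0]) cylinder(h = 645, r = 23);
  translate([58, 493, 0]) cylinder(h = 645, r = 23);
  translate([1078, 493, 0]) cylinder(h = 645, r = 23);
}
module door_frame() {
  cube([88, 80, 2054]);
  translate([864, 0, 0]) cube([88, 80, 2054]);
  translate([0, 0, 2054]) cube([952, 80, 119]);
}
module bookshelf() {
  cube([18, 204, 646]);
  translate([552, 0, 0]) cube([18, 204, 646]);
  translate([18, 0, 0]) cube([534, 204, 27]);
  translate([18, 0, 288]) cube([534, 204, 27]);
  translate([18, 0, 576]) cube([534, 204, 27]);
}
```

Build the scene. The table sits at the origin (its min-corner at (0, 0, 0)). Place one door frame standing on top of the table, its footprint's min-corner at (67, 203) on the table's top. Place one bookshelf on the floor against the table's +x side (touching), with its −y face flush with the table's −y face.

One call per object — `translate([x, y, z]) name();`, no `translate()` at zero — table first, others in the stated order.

table();
translate([67, 203, 686]) door_frame();
translate([1136, 0, 0]) bookshelf();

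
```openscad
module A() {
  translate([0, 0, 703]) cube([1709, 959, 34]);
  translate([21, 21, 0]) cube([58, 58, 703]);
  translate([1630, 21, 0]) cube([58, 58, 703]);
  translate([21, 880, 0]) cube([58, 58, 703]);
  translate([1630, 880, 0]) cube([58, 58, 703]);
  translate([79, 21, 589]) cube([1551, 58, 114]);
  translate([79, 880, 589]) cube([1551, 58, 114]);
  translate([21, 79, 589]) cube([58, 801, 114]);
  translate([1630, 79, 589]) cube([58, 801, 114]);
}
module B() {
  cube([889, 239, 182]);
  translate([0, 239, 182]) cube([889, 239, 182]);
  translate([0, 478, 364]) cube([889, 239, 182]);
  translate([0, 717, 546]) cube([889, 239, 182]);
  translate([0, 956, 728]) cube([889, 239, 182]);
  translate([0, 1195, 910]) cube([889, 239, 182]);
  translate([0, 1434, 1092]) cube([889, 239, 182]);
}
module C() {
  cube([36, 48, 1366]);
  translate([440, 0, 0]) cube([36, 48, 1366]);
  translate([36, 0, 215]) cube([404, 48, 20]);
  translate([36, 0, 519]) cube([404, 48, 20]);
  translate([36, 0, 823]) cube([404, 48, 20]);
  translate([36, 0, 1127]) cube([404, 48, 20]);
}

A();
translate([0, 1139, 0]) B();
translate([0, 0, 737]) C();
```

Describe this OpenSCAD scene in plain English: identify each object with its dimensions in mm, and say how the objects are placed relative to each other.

A is a rectangular dining table. The top is 1709×959×34 mm with its upper surface at z = 737 mm. It stands on four 58×58 mm square legs, each inset 21 mm from the nearest pair of top edges, running from the floor to the underside of the top. Four apron rails, 58 mm thick and 114 mm tall, run between adjacent legs with their top edges flush with the underside of the top and their outer faces flush with the legs' outer faces.

B is a straight staircase of 7 solid steps. Each step is 889 mm wide (x), 239 mm deep (y, the going) and 182 mm tall (the rise). The first step rests on the floor; each subsequent step sits one going further in +y and one rise higher in +z, directly behind and above the previous step with no overlap.

C is a straight ladder. Two 36×48 mm vertical rails, 1366 mm tall, stand 476 mm apart (outside-to-outside) with their front faces coplanar on the −y side. 4 rungs, each 48 mm deep and 20 mm tall, span between the inner faces of the rails, front faces flush with the rails. The lowest rung's underside is at z = 215 mm and rungs are spaced 304 mm apart (underside to underside).

The staircase is on the floor beside the table on its +y side. The ladder is on top of the table.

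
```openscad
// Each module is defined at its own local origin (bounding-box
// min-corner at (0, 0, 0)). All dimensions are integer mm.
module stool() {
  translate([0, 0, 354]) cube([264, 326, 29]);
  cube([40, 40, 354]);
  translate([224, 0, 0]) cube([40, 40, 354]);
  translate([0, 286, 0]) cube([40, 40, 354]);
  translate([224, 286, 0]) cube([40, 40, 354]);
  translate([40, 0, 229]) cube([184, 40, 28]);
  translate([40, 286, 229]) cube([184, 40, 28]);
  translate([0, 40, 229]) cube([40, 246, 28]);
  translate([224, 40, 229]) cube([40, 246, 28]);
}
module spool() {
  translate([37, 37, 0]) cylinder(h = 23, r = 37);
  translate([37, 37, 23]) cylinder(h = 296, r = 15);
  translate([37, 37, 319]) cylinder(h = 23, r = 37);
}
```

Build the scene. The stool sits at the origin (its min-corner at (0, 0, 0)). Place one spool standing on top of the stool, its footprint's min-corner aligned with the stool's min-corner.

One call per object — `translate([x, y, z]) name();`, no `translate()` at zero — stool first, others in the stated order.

stool();
translate([0, 0, 383]) spool();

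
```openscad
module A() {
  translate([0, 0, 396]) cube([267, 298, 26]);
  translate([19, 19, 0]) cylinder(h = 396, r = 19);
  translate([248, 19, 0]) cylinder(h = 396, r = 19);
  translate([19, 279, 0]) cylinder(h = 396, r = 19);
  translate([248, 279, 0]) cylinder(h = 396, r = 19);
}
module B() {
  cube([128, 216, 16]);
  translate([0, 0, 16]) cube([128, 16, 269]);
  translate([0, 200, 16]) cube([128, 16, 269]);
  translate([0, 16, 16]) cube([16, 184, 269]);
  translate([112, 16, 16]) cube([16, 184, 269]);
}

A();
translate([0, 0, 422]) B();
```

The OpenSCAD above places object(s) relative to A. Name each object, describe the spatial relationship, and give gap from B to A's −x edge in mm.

The open box's min-x is at 0; the stool's min-x is 0; gap = 0 mm.

A is a stool. B is an open box. The open box is on top of the stool. The gap from the open box to the stool's −x edge is 0 mm.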